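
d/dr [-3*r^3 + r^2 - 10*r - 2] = -9*r^2 + 2*r - 10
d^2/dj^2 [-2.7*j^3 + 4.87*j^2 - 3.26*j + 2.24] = 9.74 - 16.2*j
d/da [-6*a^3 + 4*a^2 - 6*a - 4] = -18*a^2 + 8*a - 6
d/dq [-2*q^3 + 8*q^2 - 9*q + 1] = -6*q^2 + 16*q - 9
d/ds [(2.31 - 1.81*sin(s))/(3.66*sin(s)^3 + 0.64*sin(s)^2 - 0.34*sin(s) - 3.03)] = (13.2492*sin(s)^3 - 24.2054*sin(s)^2 - 2.9568*sin(s) + 6.2697)*cos(s)/(13.3956*sin(s)^6 + 4.6848*sin(s)^5 - 2.0792*sin(s)^4 - 22.6148*sin(s)^3 - 3.7628*sin(s)^2 + 2.0604*sin(s) + 9.1809)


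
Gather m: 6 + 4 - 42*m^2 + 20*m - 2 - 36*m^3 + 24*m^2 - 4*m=-36*m^3 - 18*m^2 + 16*m + 8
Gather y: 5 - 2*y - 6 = -2*y - 1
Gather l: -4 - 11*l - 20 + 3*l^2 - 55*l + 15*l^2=18*l^2 - 66*l - 24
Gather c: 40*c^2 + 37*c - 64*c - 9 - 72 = 40*c^2 - 27*c - 81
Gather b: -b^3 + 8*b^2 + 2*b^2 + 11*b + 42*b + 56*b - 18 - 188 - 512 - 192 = -b^3 + 10*b^2 + 109*b - 910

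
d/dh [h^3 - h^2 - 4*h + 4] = 3*h^2 - 2*h - 4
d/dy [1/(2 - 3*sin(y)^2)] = 12*sin(2*y)/(3*cos(2*y) + 1)^2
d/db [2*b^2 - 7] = 4*b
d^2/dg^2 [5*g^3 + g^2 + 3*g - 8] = 30*g + 2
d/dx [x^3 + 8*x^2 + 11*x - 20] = 3*x^2 + 16*x + 11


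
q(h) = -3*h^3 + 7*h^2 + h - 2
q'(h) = -9*h^2 + 14*h + 1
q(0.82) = 1.87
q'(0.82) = 6.43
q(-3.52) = 212.06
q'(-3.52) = -159.79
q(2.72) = -7.86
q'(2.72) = -27.51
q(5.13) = -217.67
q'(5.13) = -164.03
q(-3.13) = 155.44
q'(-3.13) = -130.99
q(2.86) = -12.06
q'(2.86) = -32.58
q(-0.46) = -0.69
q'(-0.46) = -7.34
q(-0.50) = -0.38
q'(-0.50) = -8.25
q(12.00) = -4166.00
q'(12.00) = -1127.00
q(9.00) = -1613.00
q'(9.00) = -602.00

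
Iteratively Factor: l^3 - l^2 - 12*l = (l)*(l^2 - l - 12) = l*(l - 4)*(l + 3)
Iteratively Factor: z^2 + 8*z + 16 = (z + 4)*(z + 4)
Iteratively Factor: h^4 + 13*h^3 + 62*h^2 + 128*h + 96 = (h + 4)*(h^3 + 9*h^2 + 26*h + 24) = (h + 4)^2*(h^2 + 5*h + 6) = (h + 3)*(h + 4)^2*(h + 2)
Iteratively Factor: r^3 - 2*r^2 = (r)*(r^2 - 2*r) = r^2*(r - 2)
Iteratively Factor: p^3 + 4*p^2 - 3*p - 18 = (p + 3)*(p^2 + p - 6) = (p - 2)*(p + 3)*(p + 3)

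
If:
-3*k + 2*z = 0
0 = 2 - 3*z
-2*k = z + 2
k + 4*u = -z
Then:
No Solution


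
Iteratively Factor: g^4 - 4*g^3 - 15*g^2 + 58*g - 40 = (g - 2)*(g^3 - 2*g^2 - 19*g + 20) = (g - 5)*(g - 2)*(g^2 + 3*g - 4) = (g - 5)*(g - 2)*(g - 1)*(g + 4)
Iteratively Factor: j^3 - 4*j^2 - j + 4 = (j - 1)*(j^2 - 3*j - 4) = (j - 1)*(j + 1)*(j - 4)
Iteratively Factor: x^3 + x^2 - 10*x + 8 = (x + 4)*(x^2 - 3*x + 2) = (x - 1)*(x + 4)*(x - 2)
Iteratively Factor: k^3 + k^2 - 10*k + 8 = (k + 4)*(k^2 - 3*k + 2) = (k - 1)*(k + 4)*(k - 2)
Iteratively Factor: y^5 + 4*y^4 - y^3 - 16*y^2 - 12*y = (y + 3)*(y^4 + y^3 - 4*y^2 - 4*y) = (y + 1)*(y + 3)*(y^3 - 4*y) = (y - 2)*(y + 1)*(y + 3)*(y^2 + 2*y) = (y - 2)*(y + 1)*(y + 2)*(y + 3)*(y)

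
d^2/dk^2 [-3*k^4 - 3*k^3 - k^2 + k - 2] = -36*k^2 - 18*k - 2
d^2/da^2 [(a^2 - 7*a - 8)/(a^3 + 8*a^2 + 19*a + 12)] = 2*(a^3 - 24*a^2 - 204*a - 380)/(a^6 + 21*a^5 + 183*a^4 + 847*a^3 + 2196*a^2 + 3024*a + 1728)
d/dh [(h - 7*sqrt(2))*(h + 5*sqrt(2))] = 2*h - 2*sqrt(2)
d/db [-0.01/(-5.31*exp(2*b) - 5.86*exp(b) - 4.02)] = (-0.1062*exp(b) - 0.0586)*exp(b)/(5.31*exp(2*b) + 5.86*exp(b) + 4.02)^2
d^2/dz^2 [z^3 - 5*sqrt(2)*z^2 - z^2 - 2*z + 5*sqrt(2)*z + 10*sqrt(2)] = 6*z - 10*sqrt(2) - 2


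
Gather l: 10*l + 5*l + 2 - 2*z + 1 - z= 15*l - 3*z + 3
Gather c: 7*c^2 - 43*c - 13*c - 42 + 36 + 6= 7*c^2 - 56*c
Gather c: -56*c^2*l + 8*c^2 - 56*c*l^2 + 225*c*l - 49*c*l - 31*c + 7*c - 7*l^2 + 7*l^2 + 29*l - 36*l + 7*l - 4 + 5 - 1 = c^2*(8 - 56*l) + c*(-56*l^2 + 176*l - 24)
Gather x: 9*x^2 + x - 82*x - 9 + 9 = 9*x^2 - 81*x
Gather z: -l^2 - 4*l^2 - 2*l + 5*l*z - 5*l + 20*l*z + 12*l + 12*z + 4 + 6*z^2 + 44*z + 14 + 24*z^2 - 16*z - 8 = -5*l^2 + 5*l + 30*z^2 + z*(25*l + 40) + 10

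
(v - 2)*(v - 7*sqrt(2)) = v^2 - 7*sqrt(2)*v - 2*v + 14*sqrt(2)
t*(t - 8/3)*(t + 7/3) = t^3 - t^2/3 - 56*t/9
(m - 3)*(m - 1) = m^2 - 4*m + 3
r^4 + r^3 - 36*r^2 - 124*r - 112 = (r - 7)*(r + 2)^2*(r + 4)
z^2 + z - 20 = (z - 4)*(z + 5)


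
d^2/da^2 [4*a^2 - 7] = 8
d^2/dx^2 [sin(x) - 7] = -sin(x)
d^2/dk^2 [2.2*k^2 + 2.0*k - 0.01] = 4.40000000000000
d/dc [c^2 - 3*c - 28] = 2*c - 3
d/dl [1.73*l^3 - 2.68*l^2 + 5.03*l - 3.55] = 5.19*l^2 - 5.36*l + 5.03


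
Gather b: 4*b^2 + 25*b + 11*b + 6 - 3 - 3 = 4*b^2 + 36*b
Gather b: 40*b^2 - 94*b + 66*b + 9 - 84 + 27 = 40*b^2 - 28*b - 48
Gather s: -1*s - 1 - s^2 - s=-s^2 - 2*s - 1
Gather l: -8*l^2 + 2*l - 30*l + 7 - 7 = -8*l^2 - 28*l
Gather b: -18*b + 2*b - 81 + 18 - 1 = -16*b - 64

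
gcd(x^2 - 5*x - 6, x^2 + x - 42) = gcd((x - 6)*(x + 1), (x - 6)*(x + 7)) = x - 6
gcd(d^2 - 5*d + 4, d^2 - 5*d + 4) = d^2 - 5*d + 4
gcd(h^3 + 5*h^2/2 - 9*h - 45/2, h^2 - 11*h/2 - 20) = h + 5/2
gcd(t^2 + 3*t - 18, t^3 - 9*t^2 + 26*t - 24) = t - 3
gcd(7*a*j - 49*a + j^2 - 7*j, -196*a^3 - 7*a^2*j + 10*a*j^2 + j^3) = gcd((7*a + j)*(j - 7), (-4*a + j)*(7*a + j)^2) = 7*a + j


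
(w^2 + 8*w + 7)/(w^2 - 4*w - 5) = (w + 7)/(w - 5)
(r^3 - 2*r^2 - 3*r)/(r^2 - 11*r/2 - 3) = 2*r*(-r^2 + 2*r + 3)/(-2*r^2 + 11*r + 6)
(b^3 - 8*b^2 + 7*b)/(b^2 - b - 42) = b*(b - 1)/(b + 6)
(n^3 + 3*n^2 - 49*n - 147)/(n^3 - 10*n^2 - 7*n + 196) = (n^2 + 10*n + 21)/(n^2 - 3*n - 28)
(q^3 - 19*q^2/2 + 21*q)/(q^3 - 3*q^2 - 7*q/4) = 2*(q - 6)/(2*q + 1)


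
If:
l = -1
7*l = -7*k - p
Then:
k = 1 - p/7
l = -1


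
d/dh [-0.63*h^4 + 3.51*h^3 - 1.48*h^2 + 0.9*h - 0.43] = -2.52*h^3 + 10.53*h^2 - 2.96*h + 0.9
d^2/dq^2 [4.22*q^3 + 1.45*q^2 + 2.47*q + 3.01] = 25.32*q + 2.9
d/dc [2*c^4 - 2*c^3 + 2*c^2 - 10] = 2*c*(4*c^2 - 3*c + 2)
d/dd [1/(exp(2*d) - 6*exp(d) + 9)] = 2*(3 - exp(d))*exp(d)/(exp(2*d) - 6*exp(d) + 9)^2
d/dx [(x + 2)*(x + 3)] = 2*x + 5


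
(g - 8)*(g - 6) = g^2 - 14*g + 48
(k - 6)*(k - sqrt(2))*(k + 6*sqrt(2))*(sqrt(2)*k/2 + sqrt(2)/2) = sqrt(2)*k^4/2 - 5*sqrt(2)*k^3/2 + 5*k^3 - 25*k^2 - 9*sqrt(2)*k^2 - 30*k + 30*sqrt(2)*k + 36*sqrt(2)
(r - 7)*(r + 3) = r^2 - 4*r - 21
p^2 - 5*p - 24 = (p - 8)*(p + 3)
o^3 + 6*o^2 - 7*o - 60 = (o - 3)*(o + 4)*(o + 5)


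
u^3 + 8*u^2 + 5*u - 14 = (u - 1)*(u + 2)*(u + 7)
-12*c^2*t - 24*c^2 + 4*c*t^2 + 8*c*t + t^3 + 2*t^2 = (-2*c + t)*(6*c + t)*(t + 2)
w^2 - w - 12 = (w - 4)*(w + 3)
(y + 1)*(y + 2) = y^2 + 3*y + 2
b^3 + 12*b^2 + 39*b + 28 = (b + 1)*(b + 4)*(b + 7)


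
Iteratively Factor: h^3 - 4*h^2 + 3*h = (h)*(h^2 - 4*h + 3) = h*(h - 1)*(h - 3)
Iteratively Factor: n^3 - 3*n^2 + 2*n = (n - 1)*(n^2 - 2*n) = (n - 2)*(n - 1)*(n)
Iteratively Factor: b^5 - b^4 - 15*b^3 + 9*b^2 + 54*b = (b)*(b^4 - b^3 - 15*b^2 + 9*b + 54) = b*(b - 3)*(b^3 + 2*b^2 - 9*b - 18) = b*(b - 3)*(b + 2)*(b^2 - 9) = b*(b - 3)^2*(b + 2)*(b + 3)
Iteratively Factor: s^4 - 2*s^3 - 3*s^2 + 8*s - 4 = (s - 1)*(s^3 - s^2 - 4*s + 4) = (s - 2)*(s - 1)*(s^2 + s - 2) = (s - 2)*(s - 1)^2*(s + 2)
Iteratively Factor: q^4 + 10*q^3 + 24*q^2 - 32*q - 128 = (q - 2)*(q^3 + 12*q^2 + 48*q + 64) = (q - 2)*(q + 4)*(q^2 + 8*q + 16) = (q - 2)*(q + 4)^2*(q + 4)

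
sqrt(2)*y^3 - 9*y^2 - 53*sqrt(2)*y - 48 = (y - 8*sqrt(2))*(y + 3*sqrt(2))*(sqrt(2)*y + 1)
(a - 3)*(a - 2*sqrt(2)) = a^2 - 3*a - 2*sqrt(2)*a + 6*sqrt(2)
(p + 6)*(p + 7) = p^2 + 13*p + 42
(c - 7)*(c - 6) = c^2 - 13*c + 42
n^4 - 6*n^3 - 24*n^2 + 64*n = n*(n - 8)*(n - 2)*(n + 4)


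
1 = 1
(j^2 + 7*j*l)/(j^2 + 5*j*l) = (j + 7*l)/(j + 5*l)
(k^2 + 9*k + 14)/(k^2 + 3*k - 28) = (k + 2)/(k - 4)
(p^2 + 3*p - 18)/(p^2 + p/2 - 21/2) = 2*(p + 6)/(2*p + 7)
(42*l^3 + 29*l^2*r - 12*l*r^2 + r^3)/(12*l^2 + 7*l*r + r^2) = (42*l^3 + 29*l^2*r - 12*l*r^2 + r^3)/(12*l^2 + 7*l*r + r^2)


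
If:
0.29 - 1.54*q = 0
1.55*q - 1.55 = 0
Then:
No Solution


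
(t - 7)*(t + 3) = t^2 - 4*t - 21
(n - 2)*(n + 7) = n^2 + 5*n - 14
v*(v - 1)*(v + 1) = v^3 - v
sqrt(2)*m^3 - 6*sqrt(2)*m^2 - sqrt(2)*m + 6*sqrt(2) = (m - 6)*(m - 1)*(sqrt(2)*m + sqrt(2))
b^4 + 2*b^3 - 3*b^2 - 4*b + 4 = (b - 1)^2*(b + 2)^2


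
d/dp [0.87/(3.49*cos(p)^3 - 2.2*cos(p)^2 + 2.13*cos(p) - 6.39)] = (9.1089*cos(p)^2 - 3.828*cos(p) + 1.8531)*sin(p)/(3.49*cos(p)^3 - 2.2*cos(p)^2 + 2.13*cos(p) - 6.39)^2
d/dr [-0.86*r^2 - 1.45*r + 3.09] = -1.72*r - 1.45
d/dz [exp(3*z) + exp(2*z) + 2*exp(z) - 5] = (3*exp(2*z) + 2*exp(z) + 2)*exp(z)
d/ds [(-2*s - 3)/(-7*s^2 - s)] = (-14*s^2 - 42*s - 3)/(s^2*(49*s^2 + 14*s + 1))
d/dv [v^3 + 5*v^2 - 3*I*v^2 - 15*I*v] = 3*v^2 + v*(10 - 6*I) - 15*I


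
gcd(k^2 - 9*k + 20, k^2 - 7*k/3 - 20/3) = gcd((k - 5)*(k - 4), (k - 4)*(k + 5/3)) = k - 4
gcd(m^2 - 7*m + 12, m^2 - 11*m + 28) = m - 4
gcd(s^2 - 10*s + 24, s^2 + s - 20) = s - 4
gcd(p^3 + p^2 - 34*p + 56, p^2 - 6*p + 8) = p^2 - 6*p + 8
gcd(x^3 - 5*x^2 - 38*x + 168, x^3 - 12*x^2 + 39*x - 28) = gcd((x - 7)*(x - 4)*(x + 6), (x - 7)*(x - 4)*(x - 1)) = x^2 - 11*x + 28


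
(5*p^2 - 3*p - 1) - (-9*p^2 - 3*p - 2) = 14*p^2 + 1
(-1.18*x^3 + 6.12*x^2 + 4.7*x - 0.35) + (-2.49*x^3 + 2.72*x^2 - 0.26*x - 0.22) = -3.67*x^3 + 8.84*x^2 + 4.44*x - 0.57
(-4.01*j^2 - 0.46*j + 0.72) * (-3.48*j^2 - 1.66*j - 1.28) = 13.9548*j^4 + 8.2574*j^3 + 3.3908*j^2 - 0.6064*j - 0.9216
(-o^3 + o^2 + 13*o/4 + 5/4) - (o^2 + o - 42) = -o^3 + 9*o/4 + 173/4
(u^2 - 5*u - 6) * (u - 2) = u^3 - 7*u^2 + 4*u + 12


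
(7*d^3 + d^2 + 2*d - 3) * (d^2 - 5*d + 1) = 7*d^5 - 34*d^4 + 4*d^3 - 12*d^2 + 17*d - 3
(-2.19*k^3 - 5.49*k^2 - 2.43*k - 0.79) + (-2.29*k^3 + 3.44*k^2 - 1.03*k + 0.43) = -4.48*k^3 - 2.05*k^2 - 3.46*k - 0.36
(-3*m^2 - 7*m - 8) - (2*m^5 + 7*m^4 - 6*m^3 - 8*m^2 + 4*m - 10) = -2*m^5 - 7*m^4 + 6*m^3 + 5*m^2 - 11*m + 2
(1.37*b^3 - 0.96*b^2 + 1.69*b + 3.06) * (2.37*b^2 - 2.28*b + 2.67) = 3.2469*b^5 - 5.3988*b^4 + 9.852*b^3 + 0.8358*b^2 - 2.4645*b + 8.1702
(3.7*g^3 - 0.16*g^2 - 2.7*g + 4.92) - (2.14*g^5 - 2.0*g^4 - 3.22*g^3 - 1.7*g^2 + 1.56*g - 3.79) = -2.14*g^5 + 2.0*g^4 + 6.92*g^3 + 1.54*g^2 - 4.26*g + 8.71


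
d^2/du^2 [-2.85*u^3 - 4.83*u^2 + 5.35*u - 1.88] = -17.1*u - 9.66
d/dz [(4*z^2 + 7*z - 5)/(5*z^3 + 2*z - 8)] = ((8*z + 7)*(5*z^3 + 2*z - 8) - (15*z^2 + 2)*(4*z^2 + 7*z - 5))/(5*z^3 + 2*z - 8)^2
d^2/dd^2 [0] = 0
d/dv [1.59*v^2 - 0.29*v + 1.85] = 3.18*v - 0.29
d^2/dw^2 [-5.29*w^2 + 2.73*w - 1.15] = -10.5800000000000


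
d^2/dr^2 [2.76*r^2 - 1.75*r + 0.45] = 5.52000000000000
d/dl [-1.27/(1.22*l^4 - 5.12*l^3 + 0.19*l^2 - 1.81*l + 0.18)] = (6.1976*l^3 - 19.5072*l^2 + 0.4826*l - 2.2987)/(1.22*l^4 - 5.12*l^3 + 0.19*l^2 - 1.81*l + 0.18)^2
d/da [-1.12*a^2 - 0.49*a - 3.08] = -2.24*a - 0.49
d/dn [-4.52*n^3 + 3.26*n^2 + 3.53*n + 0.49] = -13.56*n^2 + 6.52*n + 3.53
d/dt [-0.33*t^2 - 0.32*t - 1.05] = -0.66*t - 0.32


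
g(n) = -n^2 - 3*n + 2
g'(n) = -2*n - 3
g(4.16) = -27.79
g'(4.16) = -11.32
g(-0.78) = 3.73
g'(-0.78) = -1.44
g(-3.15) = 1.53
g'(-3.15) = 3.30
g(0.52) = 0.17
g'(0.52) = -4.04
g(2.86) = -14.76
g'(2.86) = -8.72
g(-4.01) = -2.05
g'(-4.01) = 5.02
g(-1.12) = 4.11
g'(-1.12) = -0.76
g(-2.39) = 3.46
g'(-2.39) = 1.78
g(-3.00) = 2.00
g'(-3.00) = 3.00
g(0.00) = 2.00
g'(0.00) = -3.00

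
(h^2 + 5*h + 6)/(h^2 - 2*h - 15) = (h + 2)/(h - 5)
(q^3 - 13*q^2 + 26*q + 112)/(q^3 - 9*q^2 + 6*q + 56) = (q - 8)/(q - 4)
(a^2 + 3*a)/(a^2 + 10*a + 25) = a*(a + 3)/(a^2 + 10*a + 25)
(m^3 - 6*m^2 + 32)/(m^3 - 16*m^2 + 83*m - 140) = (m^2 - 2*m - 8)/(m^2 - 12*m + 35)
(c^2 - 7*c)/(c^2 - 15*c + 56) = c/(c - 8)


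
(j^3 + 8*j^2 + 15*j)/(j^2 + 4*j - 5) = j*(j + 3)/(j - 1)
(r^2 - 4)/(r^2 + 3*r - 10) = (r + 2)/(r + 5)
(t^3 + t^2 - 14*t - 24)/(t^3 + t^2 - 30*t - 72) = (t^2 - 2*t - 8)/(t^2 - 2*t - 24)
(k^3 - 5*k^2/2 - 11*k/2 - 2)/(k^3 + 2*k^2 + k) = (k^2 - 7*k/2 - 2)/(k*(k + 1))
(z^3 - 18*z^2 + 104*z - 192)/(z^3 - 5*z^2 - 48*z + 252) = (z^2 - 12*z + 32)/(z^2 + z - 42)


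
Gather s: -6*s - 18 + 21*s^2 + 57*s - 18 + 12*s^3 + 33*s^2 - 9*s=12*s^3 + 54*s^2 + 42*s - 36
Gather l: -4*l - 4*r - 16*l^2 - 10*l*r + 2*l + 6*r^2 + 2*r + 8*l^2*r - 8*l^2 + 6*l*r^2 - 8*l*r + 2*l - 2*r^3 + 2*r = l^2*(8*r - 24) + l*(6*r^2 - 18*r) - 2*r^3 + 6*r^2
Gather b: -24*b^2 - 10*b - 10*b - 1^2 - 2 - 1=-24*b^2 - 20*b - 4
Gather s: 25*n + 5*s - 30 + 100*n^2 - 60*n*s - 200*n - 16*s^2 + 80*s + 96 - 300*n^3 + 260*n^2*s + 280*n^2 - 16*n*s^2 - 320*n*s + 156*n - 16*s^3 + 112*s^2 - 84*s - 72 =-300*n^3 + 380*n^2 - 19*n - 16*s^3 + s^2*(96 - 16*n) + s*(260*n^2 - 380*n + 1) - 6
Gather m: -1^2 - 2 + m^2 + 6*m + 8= m^2 + 6*m + 5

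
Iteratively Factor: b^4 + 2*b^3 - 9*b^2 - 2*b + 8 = (b + 4)*(b^3 - 2*b^2 - b + 2) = (b + 1)*(b + 4)*(b^2 - 3*b + 2) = (b - 2)*(b + 1)*(b + 4)*(b - 1)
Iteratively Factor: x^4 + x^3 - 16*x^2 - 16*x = (x - 4)*(x^3 + 5*x^2 + 4*x) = (x - 4)*(x + 4)*(x^2 + x) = x*(x - 4)*(x + 4)*(x + 1)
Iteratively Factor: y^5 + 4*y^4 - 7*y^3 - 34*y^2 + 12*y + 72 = (y + 3)*(y^4 + y^3 - 10*y^2 - 4*y + 24) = (y + 3)^2*(y^3 - 2*y^2 - 4*y + 8) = (y + 2)*(y + 3)^2*(y^2 - 4*y + 4) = (y - 2)*(y + 2)*(y + 3)^2*(y - 2)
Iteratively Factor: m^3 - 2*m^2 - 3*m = (m + 1)*(m^2 - 3*m) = (m - 3)*(m + 1)*(m)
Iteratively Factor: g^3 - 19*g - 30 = (g + 3)*(g^2 - 3*g - 10) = (g + 2)*(g + 3)*(g - 5)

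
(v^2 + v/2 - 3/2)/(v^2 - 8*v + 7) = (v + 3/2)/(v - 7)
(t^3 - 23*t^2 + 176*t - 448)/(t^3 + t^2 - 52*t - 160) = (t^2 - 15*t + 56)/(t^2 + 9*t + 20)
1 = 1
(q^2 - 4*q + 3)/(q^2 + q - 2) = (q - 3)/(q + 2)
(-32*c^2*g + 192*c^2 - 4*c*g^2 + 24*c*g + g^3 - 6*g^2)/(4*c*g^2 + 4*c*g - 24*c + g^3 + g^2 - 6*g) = (-8*c*g + 48*c + g^2 - 6*g)/(g^2 + g - 6)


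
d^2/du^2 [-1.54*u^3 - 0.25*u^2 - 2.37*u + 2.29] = -9.24*u - 0.5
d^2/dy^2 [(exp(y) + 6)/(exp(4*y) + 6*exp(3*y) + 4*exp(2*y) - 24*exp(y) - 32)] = (9*exp(6*y) + 126*exp(5*y) + 440*exp(4*y) + 256*exp(3*y) + 240*exp(2*y) + 2336*exp(y) - 896)*exp(y)/(exp(10*y) + 14*exp(9*y) + 60*exp(8*y) - 8*exp(7*y) - 688*exp(6*y) - 1248*exp(5*y) + 1856*exp(4*y) + 6784*exp(3*y) + 1536*exp(2*y) - 10240*exp(y) - 8192)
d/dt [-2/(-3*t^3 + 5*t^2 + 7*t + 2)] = 2*(-9*t^2 + 10*t + 7)/(-3*t^3 + 5*t^2 + 7*t + 2)^2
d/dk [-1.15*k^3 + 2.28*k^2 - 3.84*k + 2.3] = -3.45*k^2 + 4.56*k - 3.84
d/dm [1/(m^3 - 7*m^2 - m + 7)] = (-3*m^2 + 14*m + 1)/(m^3 - 7*m^2 - m + 7)^2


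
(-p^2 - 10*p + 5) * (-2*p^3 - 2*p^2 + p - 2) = 2*p^5 + 22*p^4 + 9*p^3 - 18*p^2 + 25*p - 10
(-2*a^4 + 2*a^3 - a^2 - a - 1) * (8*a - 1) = -16*a^5 + 18*a^4 - 10*a^3 - 7*a^2 - 7*a + 1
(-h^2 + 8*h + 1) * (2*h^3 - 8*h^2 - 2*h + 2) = -2*h^5 + 24*h^4 - 60*h^3 - 26*h^2 + 14*h + 2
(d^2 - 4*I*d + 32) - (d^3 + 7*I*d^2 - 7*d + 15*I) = -d^3 + d^2 - 7*I*d^2 + 7*d - 4*I*d + 32 - 15*I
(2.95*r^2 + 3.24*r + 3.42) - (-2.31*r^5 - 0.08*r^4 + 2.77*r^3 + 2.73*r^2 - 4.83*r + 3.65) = 2.31*r^5 + 0.08*r^4 - 2.77*r^3 + 0.22*r^2 + 8.07*r - 0.23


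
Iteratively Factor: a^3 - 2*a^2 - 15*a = (a + 3)*(a^2 - 5*a) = (a - 5)*(a + 3)*(a)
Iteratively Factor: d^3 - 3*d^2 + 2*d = (d - 2)*(d^2 - d) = d*(d - 2)*(d - 1)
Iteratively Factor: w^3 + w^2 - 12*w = (w + 4)*(w^2 - 3*w) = w*(w + 4)*(w - 3)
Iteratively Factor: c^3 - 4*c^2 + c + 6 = (c - 3)*(c^2 - c - 2) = (c - 3)*(c - 2)*(c + 1)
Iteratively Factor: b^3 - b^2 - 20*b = (b)*(b^2 - b - 20) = b*(b + 4)*(b - 5)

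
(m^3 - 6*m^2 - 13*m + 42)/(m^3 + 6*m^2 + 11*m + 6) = (m^2 - 9*m + 14)/(m^2 + 3*m + 2)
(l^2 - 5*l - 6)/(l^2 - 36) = (l + 1)/(l + 6)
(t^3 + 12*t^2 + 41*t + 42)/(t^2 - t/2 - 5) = 2*(t^2 + 10*t + 21)/(2*t - 5)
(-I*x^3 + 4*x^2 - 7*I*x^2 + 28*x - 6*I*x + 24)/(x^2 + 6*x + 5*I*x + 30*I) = (-I*x^2 + x*(4 - I) + 4)/(x + 5*I)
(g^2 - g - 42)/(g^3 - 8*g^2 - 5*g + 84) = (g + 6)/(g^2 - g - 12)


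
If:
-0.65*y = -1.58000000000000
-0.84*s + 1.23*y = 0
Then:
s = 3.56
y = 2.43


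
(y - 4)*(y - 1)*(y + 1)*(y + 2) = y^4 - 2*y^3 - 9*y^2 + 2*y + 8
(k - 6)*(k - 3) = k^2 - 9*k + 18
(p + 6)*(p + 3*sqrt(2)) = p^2 + 3*sqrt(2)*p + 6*p + 18*sqrt(2)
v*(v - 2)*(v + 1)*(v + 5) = v^4 + 4*v^3 - 7*v^2 - 10*v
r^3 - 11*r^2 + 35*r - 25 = (r - 5)^2*(r - 1)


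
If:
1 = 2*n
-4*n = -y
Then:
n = 1/2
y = 2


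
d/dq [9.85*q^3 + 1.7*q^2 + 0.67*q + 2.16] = 29.55*q^2 + 3.4*q + 0.67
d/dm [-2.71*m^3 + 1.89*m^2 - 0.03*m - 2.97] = -8.13*m^2 + 3.78*m - 0.03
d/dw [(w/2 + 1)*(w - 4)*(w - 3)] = 3*w^2/2 - 5*w - 1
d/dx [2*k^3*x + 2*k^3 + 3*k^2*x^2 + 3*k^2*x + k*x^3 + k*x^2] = k*(2*k^2 + 6*k*x + 3*k + 3*x^2 + 2*x)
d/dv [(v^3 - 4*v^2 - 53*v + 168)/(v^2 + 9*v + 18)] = (v^4 + 18*v^3 + 71*v^2 - 480*v - 2466)/(v^4 + 18*v^3 + 117*v^2 + 324*v + 324)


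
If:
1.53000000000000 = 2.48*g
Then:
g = 0.62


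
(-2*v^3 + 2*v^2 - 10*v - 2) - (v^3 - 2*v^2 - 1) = -3*v^3 + 4*v^2 - 10*v - 1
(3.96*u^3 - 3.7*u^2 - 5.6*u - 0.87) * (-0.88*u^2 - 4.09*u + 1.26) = -3.4848*u^5 - 12.9404*u^4 + 25.0506*u^3 + 19.0076*u^2 - 3.4977*u - 1.0962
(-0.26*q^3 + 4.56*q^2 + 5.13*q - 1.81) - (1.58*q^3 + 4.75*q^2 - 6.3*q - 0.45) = -1.84*q^3 - 0.19*q^2 + 11.43*q - 1.36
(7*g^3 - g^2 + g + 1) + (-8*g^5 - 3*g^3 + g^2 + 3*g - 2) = -8*g^5 + 4*g^3 + 4*g - 1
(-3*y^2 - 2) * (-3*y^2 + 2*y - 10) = 9*y^4 - 6*y^3 + 36*y^2 - 4*y + 20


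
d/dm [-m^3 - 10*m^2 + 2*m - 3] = -3*m^2 - 20*m + 2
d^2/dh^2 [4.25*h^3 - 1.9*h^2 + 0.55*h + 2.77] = 25.5*h - 3.8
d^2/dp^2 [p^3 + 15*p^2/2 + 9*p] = 6*p + 15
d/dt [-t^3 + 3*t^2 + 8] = 3*t*(2 - t)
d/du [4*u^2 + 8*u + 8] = 8*u + 8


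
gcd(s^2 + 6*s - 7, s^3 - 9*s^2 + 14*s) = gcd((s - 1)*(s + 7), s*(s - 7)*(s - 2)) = 1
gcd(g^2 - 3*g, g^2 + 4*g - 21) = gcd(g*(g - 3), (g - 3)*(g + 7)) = g - 3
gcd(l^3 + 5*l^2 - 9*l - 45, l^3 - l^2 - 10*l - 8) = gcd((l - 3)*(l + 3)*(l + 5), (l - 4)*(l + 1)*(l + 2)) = 1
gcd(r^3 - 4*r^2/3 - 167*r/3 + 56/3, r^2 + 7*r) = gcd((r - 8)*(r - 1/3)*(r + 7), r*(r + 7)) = r + 7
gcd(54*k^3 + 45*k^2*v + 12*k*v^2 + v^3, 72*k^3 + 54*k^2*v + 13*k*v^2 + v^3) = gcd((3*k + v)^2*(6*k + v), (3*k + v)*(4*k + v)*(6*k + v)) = 18*k^2 + 9*k*v + v^2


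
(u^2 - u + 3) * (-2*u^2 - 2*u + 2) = -2*u^4 - 2*u^2 - 8*u + 6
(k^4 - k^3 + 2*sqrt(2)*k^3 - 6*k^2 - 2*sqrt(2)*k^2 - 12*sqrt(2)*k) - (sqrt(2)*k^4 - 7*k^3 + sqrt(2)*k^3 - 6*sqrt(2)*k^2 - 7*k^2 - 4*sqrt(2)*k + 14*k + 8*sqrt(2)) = -sqrt(2)*k^4 + k^4 + sqrt(2)*k^3 + 6*k^3 + k^2 + 4*sqrt(2)*k^2 - 14*k - 8*sqrt(2)*k - 8*sqrt(2)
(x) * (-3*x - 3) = -3*x^2 - 3*x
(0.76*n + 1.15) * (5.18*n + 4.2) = 3.9368*n^2 + 9.149*n + 4.83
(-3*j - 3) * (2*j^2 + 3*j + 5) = -6*j^3 - 15*j^2 - 24*j - 15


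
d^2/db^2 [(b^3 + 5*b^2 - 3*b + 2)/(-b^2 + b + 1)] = 8*(-b^3 - 6*b^2 + 3*b - 3)/(b^6 - 3*b^5 + 5*b^3 - 3*b - 1)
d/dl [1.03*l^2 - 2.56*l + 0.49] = 2.06*l - 2.56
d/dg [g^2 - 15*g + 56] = 2*g - 15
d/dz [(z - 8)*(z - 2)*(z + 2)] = 3*z^2 - 16*z - 4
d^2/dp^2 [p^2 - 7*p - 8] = 2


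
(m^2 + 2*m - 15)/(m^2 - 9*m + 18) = (m + 5)/(m - 6)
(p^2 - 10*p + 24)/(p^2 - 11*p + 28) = (p - 6)/(p - 7)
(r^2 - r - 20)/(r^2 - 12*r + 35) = (r + 4)/(r - 7)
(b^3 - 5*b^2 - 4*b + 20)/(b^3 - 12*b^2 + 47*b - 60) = (b^2 - 4)/(b^2 - 7*b + 12)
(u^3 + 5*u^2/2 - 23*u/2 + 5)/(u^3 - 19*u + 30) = (u - 1/2)/(u - 3)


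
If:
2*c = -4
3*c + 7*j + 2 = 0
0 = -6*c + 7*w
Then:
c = -2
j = 4/7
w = -12/7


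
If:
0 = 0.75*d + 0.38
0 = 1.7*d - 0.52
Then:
No Solution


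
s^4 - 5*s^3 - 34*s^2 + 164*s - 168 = (s - 7)*(s - 2)^2*(s + 6)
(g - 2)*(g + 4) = g^2 + 2*g - 8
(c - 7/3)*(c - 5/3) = c^2 - 4*c + 35/9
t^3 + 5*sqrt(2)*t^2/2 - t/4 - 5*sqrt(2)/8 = (t - 1/2)*(t + 1/2)*(t + 5*sqrt(2)/2)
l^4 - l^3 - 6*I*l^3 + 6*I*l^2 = l^2*(l - 1)*(l - 6*I)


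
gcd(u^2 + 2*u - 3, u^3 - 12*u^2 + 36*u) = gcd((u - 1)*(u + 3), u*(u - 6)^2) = 1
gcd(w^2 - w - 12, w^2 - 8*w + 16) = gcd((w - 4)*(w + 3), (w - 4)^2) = w - 4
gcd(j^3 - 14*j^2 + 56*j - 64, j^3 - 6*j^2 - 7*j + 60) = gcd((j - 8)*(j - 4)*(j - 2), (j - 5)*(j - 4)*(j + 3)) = j - 4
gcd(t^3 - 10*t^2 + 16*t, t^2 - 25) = 1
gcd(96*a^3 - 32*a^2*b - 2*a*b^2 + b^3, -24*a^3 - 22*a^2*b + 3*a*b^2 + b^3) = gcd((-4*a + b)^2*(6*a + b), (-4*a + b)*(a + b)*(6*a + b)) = 24*a^2 - 2*a*b - b^2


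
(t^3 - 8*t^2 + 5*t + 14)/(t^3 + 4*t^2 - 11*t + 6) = (t^3 - 8*t^2 + 5*t + 14)/(t^3 + 4*t^2 - 11*t + 6)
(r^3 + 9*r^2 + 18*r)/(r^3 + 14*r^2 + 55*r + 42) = r*(r + 3)/(r^2 + 8*r + 7)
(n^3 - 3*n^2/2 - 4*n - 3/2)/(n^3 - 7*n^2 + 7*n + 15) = (n + 1/2)/(n - 5)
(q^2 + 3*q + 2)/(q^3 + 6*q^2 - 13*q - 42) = (q + 1)/(q^2 + 4*q - 21)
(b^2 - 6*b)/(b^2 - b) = (b - 6)/(b - 1)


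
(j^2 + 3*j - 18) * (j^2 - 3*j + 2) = j^4 - 25*j^2 + 60*j - 36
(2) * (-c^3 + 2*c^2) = -2*c^3 + 4*c^2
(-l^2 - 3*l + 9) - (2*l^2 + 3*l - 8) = -3*l^2 - 6*l + 17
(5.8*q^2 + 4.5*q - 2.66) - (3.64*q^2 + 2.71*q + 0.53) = 2.16*q^2 + 1.79*q - 3.19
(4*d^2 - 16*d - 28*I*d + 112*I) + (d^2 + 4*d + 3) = 5*d^2 - 12*d - 28*I*d + 3 + 112*I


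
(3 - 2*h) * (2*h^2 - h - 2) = -4*h^3 + 8*h^2 + h - 6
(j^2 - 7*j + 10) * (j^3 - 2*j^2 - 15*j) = j^5 - 9*j^4 + 9*j^3 + 85*j^2 - 150*j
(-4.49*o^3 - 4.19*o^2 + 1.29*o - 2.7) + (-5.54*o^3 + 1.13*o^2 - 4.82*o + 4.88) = -10.03*o^3 - 3.06*o^2 - 3.53*o + 2.18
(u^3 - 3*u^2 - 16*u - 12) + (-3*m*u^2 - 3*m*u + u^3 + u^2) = -3*m*u^2 - 3*m*u + 2*u^3 - 2*u^2 - 16*u - 12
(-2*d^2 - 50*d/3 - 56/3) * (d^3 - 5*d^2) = -2*d^5 - 20*d^4/3 + 194*d^3/3 + 280*d^2/3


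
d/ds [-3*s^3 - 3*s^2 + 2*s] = -9*s^2 - 6*s + 2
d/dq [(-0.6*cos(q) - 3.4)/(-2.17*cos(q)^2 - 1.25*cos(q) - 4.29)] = (1.302*cos(q)^2 + 14.756*cos(q) + 1.676)*sin(q)/(4.7089*cos(q)^4 + 5.425*cos(q)^3 + 20.1811*cos(q)^2 + 10.725*cos(q) + 18.4041)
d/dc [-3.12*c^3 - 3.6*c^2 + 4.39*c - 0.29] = -9.36*c^2 - 7.2*c + 4.39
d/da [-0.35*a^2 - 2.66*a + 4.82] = -0.7*a - 2.66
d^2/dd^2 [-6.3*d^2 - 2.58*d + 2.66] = -12.6000000000000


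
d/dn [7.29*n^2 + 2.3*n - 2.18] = 14.58*n + 2.3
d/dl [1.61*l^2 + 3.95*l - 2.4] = 3.22*l + 3.95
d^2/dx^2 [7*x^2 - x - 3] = 14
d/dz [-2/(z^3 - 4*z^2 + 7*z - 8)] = 2*(3*z^2 - 8*z + 7)/(z^3 - 4*z^2 + 7*z - 8)^2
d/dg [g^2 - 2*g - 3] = 2*g - 2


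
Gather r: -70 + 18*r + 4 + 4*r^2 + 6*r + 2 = 4*r^2 + 24*r - 64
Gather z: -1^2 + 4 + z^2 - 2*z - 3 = z^2 - 2*z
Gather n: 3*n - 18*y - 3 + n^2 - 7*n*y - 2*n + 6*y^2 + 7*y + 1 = n^2 + n*(1 - 7*y) + 6*y^2 - 11*y - 2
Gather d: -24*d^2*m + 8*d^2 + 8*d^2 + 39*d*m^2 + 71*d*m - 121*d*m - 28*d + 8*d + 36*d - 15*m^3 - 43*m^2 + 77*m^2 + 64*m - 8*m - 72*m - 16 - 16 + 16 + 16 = d^2*(16 - 24*m) + d*(39*m^2 - 50*m + 16) - 15*m^3 + 34*m^2 - 16*m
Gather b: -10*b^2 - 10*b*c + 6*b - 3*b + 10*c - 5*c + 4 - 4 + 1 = -10*b^2 + b*(3 - 10*c) + 5*c + 1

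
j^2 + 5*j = j*(j + 5)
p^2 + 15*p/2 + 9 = (p + 3/2)*(p + 6)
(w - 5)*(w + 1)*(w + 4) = w^3 - 21*w - 20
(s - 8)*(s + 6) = s^2 - 2*s - 48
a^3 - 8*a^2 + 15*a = a*(a - 5)*(a - 3)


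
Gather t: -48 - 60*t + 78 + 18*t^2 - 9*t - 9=18*t^2 - 69*t + 21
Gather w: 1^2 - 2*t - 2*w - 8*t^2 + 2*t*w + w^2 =-8*t^2 - 2*t + w^2 + w*(2*t - 2) + 1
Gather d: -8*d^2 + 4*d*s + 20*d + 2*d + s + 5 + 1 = -8*d^2 + d*(4*s + 22) + s + 6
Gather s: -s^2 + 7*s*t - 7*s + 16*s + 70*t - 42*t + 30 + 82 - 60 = -s^2 + s*(7*t + 9) + 28*t + 52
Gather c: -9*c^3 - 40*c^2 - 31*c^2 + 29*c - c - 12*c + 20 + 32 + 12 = -9*c^3 - 71*c^2 + 16*c + 64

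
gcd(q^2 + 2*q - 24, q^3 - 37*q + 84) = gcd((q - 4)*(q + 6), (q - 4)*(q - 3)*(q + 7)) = q - 4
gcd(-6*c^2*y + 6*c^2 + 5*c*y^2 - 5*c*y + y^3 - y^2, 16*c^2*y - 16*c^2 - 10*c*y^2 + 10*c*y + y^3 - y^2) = y - 1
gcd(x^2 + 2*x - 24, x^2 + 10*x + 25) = 1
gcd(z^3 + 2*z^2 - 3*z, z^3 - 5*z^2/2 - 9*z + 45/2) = z + 3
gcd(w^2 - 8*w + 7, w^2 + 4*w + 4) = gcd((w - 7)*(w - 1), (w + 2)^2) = 1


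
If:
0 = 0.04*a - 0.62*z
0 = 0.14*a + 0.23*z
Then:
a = 0.00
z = 0.00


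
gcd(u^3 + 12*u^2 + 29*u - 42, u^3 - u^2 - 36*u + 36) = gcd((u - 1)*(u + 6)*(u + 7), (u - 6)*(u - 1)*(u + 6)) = u^2 + 5*u - 6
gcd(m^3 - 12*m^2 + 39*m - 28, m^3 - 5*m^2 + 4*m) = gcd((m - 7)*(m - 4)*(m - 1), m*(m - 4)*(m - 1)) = m^2 - 5*m + 4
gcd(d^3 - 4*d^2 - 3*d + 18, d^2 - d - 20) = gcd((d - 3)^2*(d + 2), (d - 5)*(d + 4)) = 1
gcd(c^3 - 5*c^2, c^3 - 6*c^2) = c^2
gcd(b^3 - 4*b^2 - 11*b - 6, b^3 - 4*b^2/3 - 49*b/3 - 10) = 1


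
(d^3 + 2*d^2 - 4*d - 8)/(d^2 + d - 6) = (d^2 + 4*d + 4)/(d + 3)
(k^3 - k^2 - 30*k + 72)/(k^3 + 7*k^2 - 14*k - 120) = (k - 3)/(k + 5)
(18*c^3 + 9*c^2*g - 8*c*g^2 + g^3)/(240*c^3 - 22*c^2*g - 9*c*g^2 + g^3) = (3*c^2 + 2*c*g - g^2)/(40*c^2 + 3*c*g - g^2)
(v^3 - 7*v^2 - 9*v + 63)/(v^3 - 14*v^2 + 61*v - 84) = (v + 3)/(v - 4)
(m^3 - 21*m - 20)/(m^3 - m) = (m^2 - m - 20)/(m*(m - 1))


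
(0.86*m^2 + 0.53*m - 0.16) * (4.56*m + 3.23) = 3.9216*m^3 + 5.1946*m^2 + 0.9823*m - 0.5168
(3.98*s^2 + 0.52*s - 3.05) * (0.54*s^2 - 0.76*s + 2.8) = 2.1492*s^4 - 2.744*s^3 + 9.1018*s^2 + 3.774*s - 8.54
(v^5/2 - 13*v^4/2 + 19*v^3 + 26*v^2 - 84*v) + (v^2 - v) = v^5/2 - 13*v^4/2 + 19*v^3 + 27*v^2 - 85*v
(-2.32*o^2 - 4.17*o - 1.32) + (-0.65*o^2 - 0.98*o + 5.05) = -2.97*o^2 - 5.15*o + 3.73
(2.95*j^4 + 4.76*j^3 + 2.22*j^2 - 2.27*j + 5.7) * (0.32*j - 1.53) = 0.944*j^5 - 2.9903*j^4 - 6.5724*j^3 - 4.123*j^2 + 5.2971*j - 8.721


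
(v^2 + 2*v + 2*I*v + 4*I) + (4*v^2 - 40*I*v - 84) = 5*v^2 + 2*v - 38*I*v - 84 + 4*I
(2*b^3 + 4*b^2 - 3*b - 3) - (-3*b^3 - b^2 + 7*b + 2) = 5*b^3 + 5*b^2 - 10*b - 5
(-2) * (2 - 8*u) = 16*u - 4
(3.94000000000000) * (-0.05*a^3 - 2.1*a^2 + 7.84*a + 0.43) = -0.197*a^3 - 8.274*a^2 + 30.8896*a + 1.6942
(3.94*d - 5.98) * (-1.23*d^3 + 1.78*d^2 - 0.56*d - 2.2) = -4.8462*d^4 + 14.3686*d^3 - 12.8508*d^2 - 5.3192*d + 13.156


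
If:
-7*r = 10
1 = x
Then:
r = -10/7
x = 1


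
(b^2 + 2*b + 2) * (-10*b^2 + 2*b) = -10*b^4 - 18*b^3 - 16*b^2 + 4*b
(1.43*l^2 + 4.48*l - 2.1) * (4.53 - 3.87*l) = -5.5341*l^3 - 10.8597*l^2 + 28.4214*l - 9.513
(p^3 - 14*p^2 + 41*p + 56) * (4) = 4*p^3 - 56*p^2 + 164*p + 224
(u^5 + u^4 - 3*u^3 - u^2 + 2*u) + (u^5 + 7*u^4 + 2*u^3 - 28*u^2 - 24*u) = 2*u^5 + 8*u^4 - u^3 - 29*u^2 - 22*u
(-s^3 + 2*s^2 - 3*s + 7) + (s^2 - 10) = -s^3 + 3*s^2 - 3*s - 3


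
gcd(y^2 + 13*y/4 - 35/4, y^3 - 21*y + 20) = y + 5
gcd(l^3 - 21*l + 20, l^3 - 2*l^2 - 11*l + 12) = l^2 - 5*l + 4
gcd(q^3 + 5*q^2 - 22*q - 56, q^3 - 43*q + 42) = q + 7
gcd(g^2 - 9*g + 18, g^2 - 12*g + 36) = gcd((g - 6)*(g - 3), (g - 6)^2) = g - 6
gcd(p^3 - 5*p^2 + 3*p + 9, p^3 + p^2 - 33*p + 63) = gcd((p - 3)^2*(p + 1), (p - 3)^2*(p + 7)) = p^2 - 6*p + 9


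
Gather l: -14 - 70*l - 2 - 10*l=-80*l - 16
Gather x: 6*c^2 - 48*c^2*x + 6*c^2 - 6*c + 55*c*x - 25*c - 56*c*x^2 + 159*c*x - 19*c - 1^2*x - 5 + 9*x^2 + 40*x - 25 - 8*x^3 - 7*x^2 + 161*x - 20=12*c^2 - 50*c - 8*x^3 + x^2*(2 - 56*c) + x*(-48*c^2 + 214*c + 200) - 50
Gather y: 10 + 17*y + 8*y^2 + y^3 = y^3 + 8*y^2 + 17*y + 10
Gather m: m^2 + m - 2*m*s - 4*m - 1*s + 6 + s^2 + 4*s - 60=m^2 + m*(-2*s - 3) + s^2 + 3*s - 54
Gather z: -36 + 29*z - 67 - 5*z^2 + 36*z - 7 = -5*z^2 + 65*z - 110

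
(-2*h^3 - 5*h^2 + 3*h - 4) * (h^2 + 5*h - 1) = -2*h^5 - 15*h^4 - 20*h^3 + 16*h^2 - 23*h + 4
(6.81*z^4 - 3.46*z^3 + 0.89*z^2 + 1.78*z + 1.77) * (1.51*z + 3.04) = 10.2831*z^5 + 15.4778*z^4 - 9.1745*z^3 + 5.3934*z^2 + 8.0839*z + 5.3808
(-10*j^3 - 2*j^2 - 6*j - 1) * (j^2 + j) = -10*j^5 - 12*j^4 - 8*j^3 - 7*j^2 - j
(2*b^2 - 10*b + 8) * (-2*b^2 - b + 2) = -4*b^4 + 18*b^3 - 2*b^2 - 28*b + 16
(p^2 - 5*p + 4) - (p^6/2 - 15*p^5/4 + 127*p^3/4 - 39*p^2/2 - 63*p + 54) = -p^6/2 + 15*p^5/4 - 127*p^3/4 + 41*p^2/2 + 58*p - 50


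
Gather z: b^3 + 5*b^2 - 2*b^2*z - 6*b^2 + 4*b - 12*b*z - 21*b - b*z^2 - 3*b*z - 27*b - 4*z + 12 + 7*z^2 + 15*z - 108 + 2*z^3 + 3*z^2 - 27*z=b^3 - b^2 - 44*b + 2*z^3 + z^2*(10 - b) + z*(-2*b^2 - 15*b - 16) - 96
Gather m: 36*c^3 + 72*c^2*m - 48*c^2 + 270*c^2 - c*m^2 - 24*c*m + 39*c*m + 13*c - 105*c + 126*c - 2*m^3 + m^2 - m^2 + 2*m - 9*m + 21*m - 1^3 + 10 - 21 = 36*c^3 + 222*c^2 - c*m^2 + 34*c - 2*m^3 + m*(72*c^2 + 15*c + 14) - 12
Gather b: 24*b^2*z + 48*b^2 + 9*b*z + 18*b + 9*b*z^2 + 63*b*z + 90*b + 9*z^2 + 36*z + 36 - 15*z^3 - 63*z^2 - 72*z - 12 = b^2*(24*z + 48) + b*(9*z^2 + 72*z + 108) - 15*z^3 - 54*z^2 - 36*z + 24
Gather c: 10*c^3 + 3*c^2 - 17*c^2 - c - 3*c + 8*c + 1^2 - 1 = 10*c^3 - 14*c^2 + 4*c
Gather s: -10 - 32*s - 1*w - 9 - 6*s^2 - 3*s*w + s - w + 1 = -6*s^2 + s*(-3*w - 31) - 2*w - 18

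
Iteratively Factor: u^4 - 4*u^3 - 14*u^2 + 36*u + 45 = (u - 5)*(u^3 + u^2 - 9*u - 9) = (u - 5)*(u + 3)*(u^2 - 2*u - 3) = (u - 5)*(u + 1)*(u + 3)*(u - 3)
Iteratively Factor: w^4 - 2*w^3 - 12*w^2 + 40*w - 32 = (w - 2)*(w^3 - 12*w + 16) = (w - 2)^2*(w^2 + 2*w - 8) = (w - 2)^3*(w + 4)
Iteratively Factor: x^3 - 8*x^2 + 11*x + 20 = (x - 4)*(x^2 - 4*x - 5) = (x - 4)*(x + 1)*(x - 5)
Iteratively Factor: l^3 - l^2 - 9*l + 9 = (l - 1)*(l^2 - 9) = (l - 1)*(l + 3)*(l - 3)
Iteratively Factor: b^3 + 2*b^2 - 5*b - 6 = (b + 3)*(b^2 - b - 2) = (b + 1)*(b + 3)*(b - 2)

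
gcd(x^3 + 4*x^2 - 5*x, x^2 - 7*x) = x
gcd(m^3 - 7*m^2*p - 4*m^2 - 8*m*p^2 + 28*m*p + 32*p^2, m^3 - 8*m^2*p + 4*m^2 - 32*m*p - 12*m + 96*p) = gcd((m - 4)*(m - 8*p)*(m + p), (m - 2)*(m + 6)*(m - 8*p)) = -m + 8*p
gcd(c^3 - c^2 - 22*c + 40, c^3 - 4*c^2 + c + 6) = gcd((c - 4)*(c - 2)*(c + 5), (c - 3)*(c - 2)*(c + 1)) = c - 2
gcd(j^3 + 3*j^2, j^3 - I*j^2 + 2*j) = j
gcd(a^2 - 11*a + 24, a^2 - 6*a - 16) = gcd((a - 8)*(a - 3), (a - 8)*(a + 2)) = a - 8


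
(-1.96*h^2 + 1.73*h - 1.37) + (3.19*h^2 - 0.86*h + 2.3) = 1.23*h^2 + 0.87*h + 0.93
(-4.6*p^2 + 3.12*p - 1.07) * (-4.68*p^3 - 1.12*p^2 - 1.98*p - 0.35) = 21.528*p^5 - 9.4496*p^4 + 10.6212*p^3 - 3.3692*p^2 + 1.0266*p + 0.3745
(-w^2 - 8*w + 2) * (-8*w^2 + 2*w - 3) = 8*w^4 + 62*w^3 - 29*w^2 + 28*w - 6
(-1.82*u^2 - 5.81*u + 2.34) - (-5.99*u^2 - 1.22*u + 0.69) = 4.17*u^2 - 4.59*u + 1.65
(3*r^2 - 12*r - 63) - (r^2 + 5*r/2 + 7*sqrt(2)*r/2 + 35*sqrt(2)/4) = 2*r^2 - 29*r/2 - 7*sqrt(2)*r/2 - 63 - 35*sqrt(2)/4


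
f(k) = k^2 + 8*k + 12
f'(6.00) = 20.00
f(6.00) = 96.00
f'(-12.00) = -16.00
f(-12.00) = 60.00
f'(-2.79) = 2.42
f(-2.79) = -2.54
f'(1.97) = 11.94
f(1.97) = 31.64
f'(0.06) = 8.12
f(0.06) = 12.48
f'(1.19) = 10.38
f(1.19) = 22.94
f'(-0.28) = 7.44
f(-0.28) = 9.84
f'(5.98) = 19.96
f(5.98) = 95.60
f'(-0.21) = 7.58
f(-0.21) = 10.36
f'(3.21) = 14.42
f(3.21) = 47.98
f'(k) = 2*k + 8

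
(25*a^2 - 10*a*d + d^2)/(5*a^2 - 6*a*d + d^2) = (5*a - d)/(a - d)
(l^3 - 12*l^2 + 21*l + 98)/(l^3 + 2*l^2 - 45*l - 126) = (l^2 - 5*l - 14)/(l^2 + 9*l + 18)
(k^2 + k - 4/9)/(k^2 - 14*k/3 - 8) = (k - 1/3)/(k - 6)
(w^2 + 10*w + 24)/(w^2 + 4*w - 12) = (w + 4)/(w - 2)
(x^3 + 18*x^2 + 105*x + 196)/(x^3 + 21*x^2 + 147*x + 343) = (x + 4)/(x + 7)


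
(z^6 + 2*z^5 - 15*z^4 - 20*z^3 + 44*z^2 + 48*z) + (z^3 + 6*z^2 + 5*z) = z^6 + 2*z^5 - 15*z^4 - 19*z^3 + 50*z^2 + 53*z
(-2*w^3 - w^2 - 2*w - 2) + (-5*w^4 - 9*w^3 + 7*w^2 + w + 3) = -5*w^4 - 11*w^3 + 6*w^2 - w + 1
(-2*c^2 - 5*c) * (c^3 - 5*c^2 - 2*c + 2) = -2*c^5 + 5*c^4 + 29*c^3 + 6*c^2 - 10*c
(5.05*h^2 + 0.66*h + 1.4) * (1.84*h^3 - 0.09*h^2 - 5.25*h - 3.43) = 9.292*h^5 + 0.7599*h^4 - 23.9959*h^3 - 20.9125*h^2 - 9.6138*h - 4.802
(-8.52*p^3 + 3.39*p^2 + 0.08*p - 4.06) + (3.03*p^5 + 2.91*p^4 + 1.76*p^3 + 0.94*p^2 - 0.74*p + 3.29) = 3.03*p^5 + 2.91*p^4 - 6.76*p^3 + 4.33*p^2 - 0.66*p - 0.77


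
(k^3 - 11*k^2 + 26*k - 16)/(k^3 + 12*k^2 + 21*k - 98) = (k^2 - 9*k + 8)/(k^2 + 14*k + 49)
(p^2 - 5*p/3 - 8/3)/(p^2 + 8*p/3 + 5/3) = (3*p - 8)/(3*p + 5)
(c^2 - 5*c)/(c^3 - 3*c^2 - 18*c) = (5 - c)/(-c^2 + 3*c + 18)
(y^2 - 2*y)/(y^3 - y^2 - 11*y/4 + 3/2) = 4*y/(4*y^2 + 4*y - 3)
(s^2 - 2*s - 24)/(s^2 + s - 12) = (s - 6)/(s - 3)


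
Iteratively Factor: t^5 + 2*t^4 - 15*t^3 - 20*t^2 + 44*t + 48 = (t + 1)*(t^4 + t^3 - 16*t^2 - 4*t + 48) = (t - 2)*(t + 1)*(t^3 + 3*t^2 - 10*t - 24) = (t - 2)*(t + 1)*(t + 4)*(t^2 - t - 6) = (t - 2)*(t + 1)*(t + 2)*(t + 4)*(t - 3)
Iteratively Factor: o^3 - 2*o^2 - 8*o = (o + 2)*(o^2 - 4*o) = (o - 4)*(o + 2)*(o)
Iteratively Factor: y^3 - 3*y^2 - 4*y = (y - 4)*(y^2 + y) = (y - 4)*(y + 1)*(y)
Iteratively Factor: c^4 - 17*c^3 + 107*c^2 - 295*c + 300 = (c - 3)*(c^3 - 14*c^2 + 65*c - 100) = (c - 4)*(c - 3)*(c^2 - 10*c + 25) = (c - 5)*(c - 4)*(c - 3)*(c - 5)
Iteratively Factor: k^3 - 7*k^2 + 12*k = (k)*(k^2 - 7*k + 12) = k*(k - 3)*(k - 4)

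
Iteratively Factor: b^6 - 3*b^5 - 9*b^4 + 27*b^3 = (b)*(b^5 - 3*b^4 - 9*b^3 + 27*b^2) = b*(b - 3)*(b^4 - 9*b^2) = b^2*(b - 3)*(b^3 - 9*b) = b^3*(b - 3)*(b^2 - 9) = b^3*(b - 3)*(b + 3)*(b - 3)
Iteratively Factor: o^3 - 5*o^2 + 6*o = (o - 2)*(o^2 - 3*o) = o*(o - 2)*(o - 3)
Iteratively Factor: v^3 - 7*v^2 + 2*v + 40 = (v + 2)*(v^2 - 9*v + 20) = (v - 5)*(v + 2)*(v - 4)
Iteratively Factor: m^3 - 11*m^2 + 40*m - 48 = (m - 4)*(m^2 - 7*m + 12) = (m - 4)*(m - 3)*(m - 4)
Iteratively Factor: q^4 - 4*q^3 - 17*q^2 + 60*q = (q + 4)*(q^3 - 8*q^2 + 15*q) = q*(q + 4)*(q^2 - 8*q + 15) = q*(q - 5)*(q + 4)*(q - 3)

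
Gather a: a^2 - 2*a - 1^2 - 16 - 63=a^2 - 2*a - 80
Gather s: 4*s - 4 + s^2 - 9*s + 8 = s^2 - 5*s + 4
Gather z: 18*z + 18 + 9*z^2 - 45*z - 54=9*z^2 - 27*z - 36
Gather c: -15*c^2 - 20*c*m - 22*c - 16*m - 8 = -15*c^2 + c*(-20*m - 22) - 16*m - 8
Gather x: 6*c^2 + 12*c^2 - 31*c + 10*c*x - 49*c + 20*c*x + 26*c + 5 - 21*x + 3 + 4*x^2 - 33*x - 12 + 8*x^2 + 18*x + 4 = 18*c^2 - 54*c + 12*x^2 + x*(30*c - 36)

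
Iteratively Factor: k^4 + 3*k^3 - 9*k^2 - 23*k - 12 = (k + 1)*(k^3 + 2*k^2 - 11*k - 12) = (k + 1)^2*(k^2 + k - 12) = (k - 3)*(k + 1)^2*(k + 4)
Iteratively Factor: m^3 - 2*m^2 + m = (m - 1)*(m^2 - m) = m*(m - 1)*(m - 1)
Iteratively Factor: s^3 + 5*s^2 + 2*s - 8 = (s - 1)*(s^2 + 6*s + 8) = (s - 1)*(s + 2)*(s + 4)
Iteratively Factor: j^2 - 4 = (j + 2)*(j - 2)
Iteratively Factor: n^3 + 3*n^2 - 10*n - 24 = (n - 3)*(n^2 + 6*n + 8) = (n - 3)*(n + 2)*(n + 4)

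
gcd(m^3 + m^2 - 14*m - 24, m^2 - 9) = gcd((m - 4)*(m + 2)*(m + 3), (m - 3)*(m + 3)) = m + 3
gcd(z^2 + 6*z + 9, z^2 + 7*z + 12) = z + 3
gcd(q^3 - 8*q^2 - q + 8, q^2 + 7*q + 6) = q + 1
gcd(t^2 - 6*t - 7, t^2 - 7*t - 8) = t + 1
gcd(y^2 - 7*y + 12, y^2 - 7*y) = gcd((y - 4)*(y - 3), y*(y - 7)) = 1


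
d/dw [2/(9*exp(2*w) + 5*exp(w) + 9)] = (-36*exp(w) - 10)*exp(w)/(9*exp(2*w) + 5*exp(w) + 9)^2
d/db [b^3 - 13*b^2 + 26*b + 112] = 3*b^2 - 26*b + 26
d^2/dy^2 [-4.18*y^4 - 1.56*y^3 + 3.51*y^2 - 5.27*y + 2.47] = -50.16*y^2 - 9.36*y + 7.02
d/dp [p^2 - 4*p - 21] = 2*p - 4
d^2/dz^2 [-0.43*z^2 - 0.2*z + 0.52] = -0.860000000000000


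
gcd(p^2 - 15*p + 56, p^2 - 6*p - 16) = p - 8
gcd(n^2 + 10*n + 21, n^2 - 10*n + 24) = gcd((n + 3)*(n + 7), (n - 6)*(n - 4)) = 1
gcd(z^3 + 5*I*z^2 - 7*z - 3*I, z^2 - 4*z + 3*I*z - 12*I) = z + 3*I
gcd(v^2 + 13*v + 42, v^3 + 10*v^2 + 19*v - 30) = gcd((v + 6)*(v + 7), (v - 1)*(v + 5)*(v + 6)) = v + 6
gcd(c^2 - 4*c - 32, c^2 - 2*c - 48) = c - 8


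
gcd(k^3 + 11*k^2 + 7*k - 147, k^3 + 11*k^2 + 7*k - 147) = k^3 + 11*k^2 + 7*k - 147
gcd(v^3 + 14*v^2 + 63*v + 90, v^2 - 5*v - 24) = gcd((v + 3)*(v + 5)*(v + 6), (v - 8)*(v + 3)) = v + 3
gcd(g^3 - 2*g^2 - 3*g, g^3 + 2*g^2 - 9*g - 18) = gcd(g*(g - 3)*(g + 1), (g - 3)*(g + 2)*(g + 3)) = g - 3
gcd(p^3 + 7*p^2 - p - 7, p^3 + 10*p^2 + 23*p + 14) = p^2 + 8*p + 7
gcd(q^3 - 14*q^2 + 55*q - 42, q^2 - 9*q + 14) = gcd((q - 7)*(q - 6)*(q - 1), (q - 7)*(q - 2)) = q - 7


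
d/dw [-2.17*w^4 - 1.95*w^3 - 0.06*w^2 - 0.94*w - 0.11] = -8.68*w^3 - 5.85*w^2 - 0.12*w - 0.94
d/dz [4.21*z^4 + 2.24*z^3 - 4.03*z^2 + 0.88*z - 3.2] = 16.84*z^3 + 6.72*z^2 - 8.06*z + 0.88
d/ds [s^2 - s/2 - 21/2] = 2*s - 1/2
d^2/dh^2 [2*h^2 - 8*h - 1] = 4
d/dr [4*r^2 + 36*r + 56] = 8*r + 36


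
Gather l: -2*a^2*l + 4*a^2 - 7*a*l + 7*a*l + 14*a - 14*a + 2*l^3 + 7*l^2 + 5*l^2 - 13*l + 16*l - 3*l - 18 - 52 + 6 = -2*a^2*l + 4*a^2 + 2*l^3 + 12*l^2 - 64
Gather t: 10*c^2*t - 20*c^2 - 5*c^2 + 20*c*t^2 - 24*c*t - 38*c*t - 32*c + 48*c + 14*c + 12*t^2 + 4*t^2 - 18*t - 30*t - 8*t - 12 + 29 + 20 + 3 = -25*c^2 + 30*c + t^2*(20*c + 16) + t*(10*c^2 - 62*c - 56) + 40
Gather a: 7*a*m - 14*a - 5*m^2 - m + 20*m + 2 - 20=a*(7*m - 14) - 5*m^2 + 19*m - 18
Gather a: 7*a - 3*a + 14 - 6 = 4*a + 8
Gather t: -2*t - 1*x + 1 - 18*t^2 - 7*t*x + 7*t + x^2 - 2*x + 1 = -18*t^2 + t*(5 - 7*x) + x^2 - 3*x + 2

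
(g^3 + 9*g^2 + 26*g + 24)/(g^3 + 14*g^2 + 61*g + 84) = (g + 2)/(g + 7)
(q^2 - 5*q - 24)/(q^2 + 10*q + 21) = (q - 8)/(q + 7)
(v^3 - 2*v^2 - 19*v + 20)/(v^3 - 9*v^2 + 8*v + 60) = (v^2 + 3*v - 4)/(v^2 - 4*v - 12)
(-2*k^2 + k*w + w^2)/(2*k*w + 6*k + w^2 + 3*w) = (-k + w)/(w + 3)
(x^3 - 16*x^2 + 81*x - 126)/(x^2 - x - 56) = (-x^3 + 16*x^2 - 81*x + 126)/(-x^2 + x + 56)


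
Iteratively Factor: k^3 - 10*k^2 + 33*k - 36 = (k - 3)*(k^2 - 7*k + 12) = (k - 3)^2*(k - 4)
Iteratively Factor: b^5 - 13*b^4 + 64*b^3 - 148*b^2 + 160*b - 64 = (b - 4)*(b^4 - 9*b^3 + 28*b^2 - 36*b + 16) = (b - 4)^2*(b^3 - 5*b^2 + 8*b - 4) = (b - 4)^2*(b - 2)*(b^2 - 3*b + 2) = (b - 4)^2*(b - 2)*(b - 1)*(b - 2)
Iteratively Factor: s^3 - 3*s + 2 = (s + 2)*(s^2 - 2*s + 1) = (s - 1)*(s + 2)*(s - 1)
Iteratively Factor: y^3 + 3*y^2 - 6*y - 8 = (y + 1)*(y^2 + 2*y - 8) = (y - 2)*(y + 1)*(y + 4)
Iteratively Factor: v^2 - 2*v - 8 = (v - 4)*(v + 2)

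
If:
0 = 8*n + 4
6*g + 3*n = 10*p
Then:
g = 5*p/3 + 1/4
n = -1/2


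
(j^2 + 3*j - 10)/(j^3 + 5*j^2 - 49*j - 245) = (j - 2)/(j^2 - 49)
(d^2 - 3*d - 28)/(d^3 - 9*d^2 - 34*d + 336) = (d + 4)/(d^2 - 2*d - 48)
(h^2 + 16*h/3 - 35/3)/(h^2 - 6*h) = (3*h^2 + 16*h - 35)/(3*h*(h - 6))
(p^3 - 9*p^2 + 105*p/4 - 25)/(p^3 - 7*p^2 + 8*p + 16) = (p^2 - 5*p + 25/4)/(p^2 - 3*p - 4)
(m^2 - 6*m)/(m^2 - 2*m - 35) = m*(6 - m)/(-m^2 + 2*m + 35)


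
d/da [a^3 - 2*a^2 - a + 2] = 3*a^2 - 4*a - 1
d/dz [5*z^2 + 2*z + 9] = 10*z + 2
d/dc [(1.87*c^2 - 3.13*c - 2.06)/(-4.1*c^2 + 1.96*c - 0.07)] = (-9.1678*c^2 - 17.1538*c + 4.2567)/(16.81*c^4 - 16.072*c^3 + 4.4156*c^2 - 0.2744*c + 0.0049)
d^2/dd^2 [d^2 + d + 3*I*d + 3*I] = 2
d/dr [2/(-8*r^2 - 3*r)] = 2*(16*r + 3)/(r^2*(8*r + 3)^2)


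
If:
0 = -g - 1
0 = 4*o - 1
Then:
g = -1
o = 1/4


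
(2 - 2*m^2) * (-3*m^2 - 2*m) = 6*m^4 + 4*m^3 - 6*m^2 - 4*m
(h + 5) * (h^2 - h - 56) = h^3 + 4*h^2 - 61*h - 280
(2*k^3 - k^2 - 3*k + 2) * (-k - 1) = -2*k^4 - k^3 + 4*k^2 + k - 2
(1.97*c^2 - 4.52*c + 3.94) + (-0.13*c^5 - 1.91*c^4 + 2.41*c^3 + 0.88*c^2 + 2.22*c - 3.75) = -0.13*c^5 - 1.91*c^4 + 2.41*c^3 + 2.85*c^2 - 2.3*c + 0.19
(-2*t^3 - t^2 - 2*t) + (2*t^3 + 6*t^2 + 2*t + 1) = 5*t^2 + 1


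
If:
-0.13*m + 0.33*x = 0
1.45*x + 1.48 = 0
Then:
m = -2.59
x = -1.02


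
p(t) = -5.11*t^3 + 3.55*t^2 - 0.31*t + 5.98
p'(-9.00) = -1305.94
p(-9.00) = 4021.51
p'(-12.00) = -2293.03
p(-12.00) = 9350.98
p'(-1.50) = -45.45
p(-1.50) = 31.68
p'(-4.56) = -351.45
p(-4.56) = 565.74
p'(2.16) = -56.50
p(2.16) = -29.62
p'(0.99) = -8.31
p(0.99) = 4.19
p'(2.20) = -58.89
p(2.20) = -31.93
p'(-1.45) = -42.84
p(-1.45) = 29.47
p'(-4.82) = -390.68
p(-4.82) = 662.17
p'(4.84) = -325.06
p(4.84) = -491.73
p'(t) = -15.33*t^2 + 7.1*t - 0.31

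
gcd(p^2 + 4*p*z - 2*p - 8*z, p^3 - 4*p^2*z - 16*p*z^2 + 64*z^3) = p + 4*z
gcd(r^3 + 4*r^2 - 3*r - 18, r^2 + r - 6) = r^2 + r - 6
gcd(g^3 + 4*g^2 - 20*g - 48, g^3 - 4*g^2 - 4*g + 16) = g^2 - 2*g - 8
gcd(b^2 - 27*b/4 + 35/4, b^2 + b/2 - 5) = 1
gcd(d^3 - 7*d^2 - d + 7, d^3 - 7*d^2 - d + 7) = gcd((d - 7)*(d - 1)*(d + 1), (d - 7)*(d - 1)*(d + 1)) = d^3 - 7*d^2 - d + 7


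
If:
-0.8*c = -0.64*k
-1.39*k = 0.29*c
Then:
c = 0.00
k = 0.00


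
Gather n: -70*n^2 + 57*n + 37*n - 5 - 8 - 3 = -70*n^2 + 94*n - 16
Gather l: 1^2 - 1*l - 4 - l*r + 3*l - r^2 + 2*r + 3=l*(2 - r) - r^2 + 2*r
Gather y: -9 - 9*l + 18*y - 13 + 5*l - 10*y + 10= -4*l + 8*y - 12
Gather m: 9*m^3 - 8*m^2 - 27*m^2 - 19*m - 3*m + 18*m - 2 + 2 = 9*m^3 - 35*m^2 - 4*m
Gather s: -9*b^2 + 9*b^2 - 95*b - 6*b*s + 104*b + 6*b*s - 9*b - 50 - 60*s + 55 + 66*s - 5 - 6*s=0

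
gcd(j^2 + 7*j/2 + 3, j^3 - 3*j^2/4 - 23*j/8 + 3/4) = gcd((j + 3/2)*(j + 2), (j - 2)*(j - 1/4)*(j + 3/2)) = j + 3/2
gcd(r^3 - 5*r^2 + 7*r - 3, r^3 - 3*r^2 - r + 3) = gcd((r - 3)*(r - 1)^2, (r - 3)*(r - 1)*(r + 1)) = r^2 - 4*r + 3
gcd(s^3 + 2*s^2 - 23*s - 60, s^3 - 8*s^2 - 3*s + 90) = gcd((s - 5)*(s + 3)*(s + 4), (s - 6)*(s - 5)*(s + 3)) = s^2 - 2*s - 15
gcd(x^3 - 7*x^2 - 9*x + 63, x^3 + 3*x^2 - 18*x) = x - 3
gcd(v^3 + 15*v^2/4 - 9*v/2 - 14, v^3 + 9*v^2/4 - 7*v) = v + 4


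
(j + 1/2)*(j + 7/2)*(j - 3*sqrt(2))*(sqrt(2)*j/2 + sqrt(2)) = sqrt(2)*j^4/2 - 3*j^3 + 3*sqrt(2)*j^3 - 18*j^2 + 39*sqrt(2)*j^2/8 - 117*j/4 + 7*sqrt(2)*j/4 - 21/2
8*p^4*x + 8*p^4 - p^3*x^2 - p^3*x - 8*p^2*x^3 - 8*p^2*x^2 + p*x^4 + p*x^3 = (-8*p + x)*(-p + x)*(p + x)*(p*x + p)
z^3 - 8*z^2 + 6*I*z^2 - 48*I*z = z*(z - 8)*(z + 6*I)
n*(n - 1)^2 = n^3 - 2*n^2 + n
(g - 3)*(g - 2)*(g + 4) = g^3 - g^2 - 14*g + 24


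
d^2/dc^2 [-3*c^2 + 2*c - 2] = -6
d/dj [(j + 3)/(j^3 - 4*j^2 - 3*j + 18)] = (-2*j^2 - 11*j - 9)/(j^5 - 5*j^4 - 5*j^3 + 45*j^2 - 108)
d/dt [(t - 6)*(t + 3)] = 2*t - 3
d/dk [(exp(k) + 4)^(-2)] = -2*exp(k)/(exp(k) + 4)^3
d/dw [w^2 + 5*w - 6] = 2*w + 5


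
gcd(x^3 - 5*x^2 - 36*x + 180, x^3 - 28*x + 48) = x + 6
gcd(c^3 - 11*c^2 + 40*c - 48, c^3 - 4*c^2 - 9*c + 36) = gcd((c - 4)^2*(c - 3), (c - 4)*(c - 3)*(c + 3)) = c^2 - 7*c + 12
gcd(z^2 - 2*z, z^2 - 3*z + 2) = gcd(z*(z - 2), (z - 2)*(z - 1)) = z - 2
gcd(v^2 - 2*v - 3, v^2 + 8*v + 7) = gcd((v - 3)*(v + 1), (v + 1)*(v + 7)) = v + 1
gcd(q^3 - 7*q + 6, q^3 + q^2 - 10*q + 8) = q^2 - 3*q + 2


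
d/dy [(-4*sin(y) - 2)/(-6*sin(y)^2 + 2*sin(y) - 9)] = 8*(-3*sin(y)^2 - 3*sin(y) + 5)*cos(y)/(6*sin(y)^2 - 2*sin(y) + 9)^2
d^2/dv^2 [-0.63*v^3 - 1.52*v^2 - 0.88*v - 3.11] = -3.78*v - 3.04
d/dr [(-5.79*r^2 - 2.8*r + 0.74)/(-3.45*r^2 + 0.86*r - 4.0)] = (-14.6394*r^2 + 51.426*r + 10.5636)/(11.9025*r^4 - 5.934*r^3 + 28.3396*r^2 - 6.88*r + 16.0)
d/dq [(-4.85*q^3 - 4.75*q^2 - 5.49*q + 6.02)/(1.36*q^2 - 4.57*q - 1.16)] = (-6.596*q^4 + 44.329*q^3 + 46.0519*q^2 - 5.3544*q + 33.8798)/(1.8496*q^4 - 12.4304*q^3 + 17.7297*q^2 + 10.6024*q + 1.3456)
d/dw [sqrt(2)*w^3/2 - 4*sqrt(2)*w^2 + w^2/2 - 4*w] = 3*sqrt(2)*w^2/2 - 8*sqrt(2)*w + w - 4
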